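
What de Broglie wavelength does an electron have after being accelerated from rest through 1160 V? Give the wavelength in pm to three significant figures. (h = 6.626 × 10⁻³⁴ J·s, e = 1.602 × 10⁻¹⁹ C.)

λ = 36.0 pm

KE = eV = 1.602 × 10⁻¹⁹ × 1160 = 1.858 × 10⁻¹⁶ J.
p = √(2mKE) = √(2 × 9.109 × 10⁻³¹ × 1.858 × 10⁻¹⁶) = 1.840 × 10⁻²³ kg·m/s.
λ = h/p = 6.626 × 10⁻³⁴ / 1.840 × 10⁻²³ = 3.60 × 10⁻¹¹ m = 36.0 pm.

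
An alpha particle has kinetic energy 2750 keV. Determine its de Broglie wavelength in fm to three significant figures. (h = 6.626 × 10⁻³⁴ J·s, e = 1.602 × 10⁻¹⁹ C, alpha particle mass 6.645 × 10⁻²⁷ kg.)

KE = 2750 keV = 4.406 × 10⁻¹³ J.
p = √(2mKE) = √(2 × 6.645 × 10⁻²⁷ × 4.406 × 10⁻¹³) = 7.652 × 10⁻²⁰ kg·m/s.
λ = h/p = 6.626 × 10⁻³⁴ / 7.652 × 10⁻²⁰ = 8.66 × 10⁻¹⁵ m = 8.66 fm.

λ = 8.66 fm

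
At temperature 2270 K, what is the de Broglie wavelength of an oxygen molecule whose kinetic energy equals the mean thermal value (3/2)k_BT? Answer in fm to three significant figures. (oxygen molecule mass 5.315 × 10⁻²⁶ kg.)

KE = (3/2)k_BT = 1.5 × 1.381 × 10⁻²³ × 2270 = 4.702 × 10⁻²⁰ J.
p = √(2mKE) = √(2 × 5.315 × 10⁻²⁶ × 4.702 × 10⁻²⁰) = 7.070 × 10⁻²³ kg·m/s.
λ = h/p = 9.37 × 10⁻¹² m = 9370 fm.

λ = 9370 fm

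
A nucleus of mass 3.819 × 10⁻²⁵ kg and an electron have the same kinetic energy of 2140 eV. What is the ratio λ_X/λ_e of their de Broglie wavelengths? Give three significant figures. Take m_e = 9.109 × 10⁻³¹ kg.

λ_X/λ_e = 1.54 × 10⁻³

At fixed KE, p = √(2mKE) so λ = h/p ∝ 1/√m.
λ_X/λ_e = √(m_e/m_X) = √(9.109 × 10⁻³¹/3.819 × 10⁻²⁵) = √(2.385 × 10⁻⁶) = 1.54 × 10⁻³.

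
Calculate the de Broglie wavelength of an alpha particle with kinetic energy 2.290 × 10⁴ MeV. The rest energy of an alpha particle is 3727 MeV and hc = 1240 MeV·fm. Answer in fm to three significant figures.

λ = 0.0470 fm

Total energy E = KE + m₀c² = 2.290 × 10⁴ + 3727 = 26627 MeV.
(pc)² = E² − (m₀c²)² = (26627)² − (3727)² = 6.951 × 10⁸ MeV², so pc = 2.636 × 10⁴ MeV.
λ = hc/(pc) = 1240 MeV·fm / 2.636 × 10⁴ MeV = 0.0470 fm.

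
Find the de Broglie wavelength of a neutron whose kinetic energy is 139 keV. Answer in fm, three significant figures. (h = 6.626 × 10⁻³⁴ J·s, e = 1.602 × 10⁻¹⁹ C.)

λ = 76.7 fm

KE = 139 keV = 2.227 × 10⁻¹⁴ J.
p = √(2mKE) = √(2 × 1.675 × 10⁻²⁷ × 2.227 × 10⁻¹⁴) = 8.637 × 10⁻²¹ kg·m/s.
λ = h/p = 6.626 × 10⁻³⁴ / 8.637 × 10⁻²¹ = 7.67 × 10⁻¹⁴ m = 76.7 fm.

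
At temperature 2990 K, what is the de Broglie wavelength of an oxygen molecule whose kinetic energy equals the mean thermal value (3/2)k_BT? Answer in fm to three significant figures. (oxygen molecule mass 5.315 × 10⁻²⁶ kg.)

KE = (3/2)k_BT = 1.5 × 1.381 × 10⁻²³ × 2990 = 6.194 × 10⁻²⁰ J.
p = √(2mKE) = √(2 × 5.315 × 10⁻²⁶ × 6.194 × 10⁻²⁰) = 8.114 × 10⁻²³ kg·m/s.
λ = h/p = 8.17 × 10⁻¹² m = 8170 fm.

λ = 8170 fm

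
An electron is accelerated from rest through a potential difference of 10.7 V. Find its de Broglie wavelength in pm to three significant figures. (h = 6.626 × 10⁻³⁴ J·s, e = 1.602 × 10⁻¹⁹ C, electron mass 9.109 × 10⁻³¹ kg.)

KE = eV = 1.602 × 10⁻¹⁹ × 10.70 = 1.714 × 10⁻¹⁸ J.
p = √(2mKE) = √(2 × 9.109 × 10⁻³¹ × 1.714 × 10⁻¹⁸) = 1.767 × 10⁻²⁴ kg·m/s.
λ = h/p = 6.626 × 10⁻³⁴ / 1.767 × 10⁻²⁴ = 3.75 × 10⁻¹⁰ m = 375 pm.

λ = 375 pm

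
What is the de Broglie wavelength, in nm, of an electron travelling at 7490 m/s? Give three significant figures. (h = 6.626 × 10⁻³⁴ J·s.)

p = mv = 9.109 × 10⁻³¹ × 7490 = 6.823 × 10⁻²⁷ kg·m/s.
λ = h/p = 6.626 × 10⁻³⁴ / 6.823 × 10⁻²⁷ = 9.71 × 10⁻⁸ m = 97.1 nm.

λ = 97.1 nm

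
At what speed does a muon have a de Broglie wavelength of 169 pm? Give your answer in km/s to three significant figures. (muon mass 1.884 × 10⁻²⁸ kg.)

p = h/λ = 6.626 × 10⁻³⁴ / 1.690 × 10⁻¹⁰ = 3.921 × 10⁻²⁴ kg·m/s.
v = p/m = 3.921 × 10⁻²⁴ / 1.884 × 10⁻²⁸ = 2.08 × 10⁴ m/s = 20.8 km/s.

v = 20.8 km/s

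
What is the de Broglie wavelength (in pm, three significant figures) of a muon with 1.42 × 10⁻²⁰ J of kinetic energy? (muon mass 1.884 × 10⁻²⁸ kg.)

λ = 286 pm

p = √(2mKE) = √(2 × 1.884 × 10⁻²⁸ × 1.420 × 10⁻²⁰) = 2.313 × 10⁻²⁴ kg·m/s.
λ = h/p = 6.626 × 10⁻³⁴ / 2.313 × 10⁻²⁴ = 2.86 × 10⁻¹⁰ m = 286 pm.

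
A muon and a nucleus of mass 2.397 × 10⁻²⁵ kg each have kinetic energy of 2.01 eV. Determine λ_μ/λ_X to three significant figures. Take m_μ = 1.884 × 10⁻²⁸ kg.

λ_μ/λ_X = 35.7

At fixed KE, p = √(2mKE) so λ = h/p ∝ 1/√m.
λ_μ/λ_X = √(m_X/m_μ) = √(2.397 × 10⁻²⁵/1.884 × 10⁻²⁸) = √(1272) = 35.7.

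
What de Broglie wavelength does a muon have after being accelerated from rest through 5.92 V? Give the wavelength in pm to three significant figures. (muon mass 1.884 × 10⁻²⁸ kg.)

KE = eV = 1.602 × 10⁻¹⁹ × 5.920 = 9.484 × 10⁻¹⁹ J.
p = √(2mKE) = √(2 × 1.884 × 10⁻²⁸ × 9.484 × 10⁻¹⁹) = 1.890 × 10⁻²³ kg·m/s.
λ = h/p = 6.626 × 10⁻³⁴ / 1.890 × 10⁻²³ = 3.51 × 10⁻¹¹ m = 35.1 pm.

λ = 35.1 pm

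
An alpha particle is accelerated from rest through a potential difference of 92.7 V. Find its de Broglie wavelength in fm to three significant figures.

λ = 1050 fm

KE = 2eV = 2 × 1.602 × 10⁻¹⁹ × 92.70 = 2.970 × 10⁻¹⁷ J.
p = √(2mKE) = √(2 × 6.645 × 10⁻²⁷ × 2.970 × 10⁻¹⁷) = 6.283 × 10⁻²² kg·m/s.
λ = h/p = 6.626 × 10⁻³⁴ / 6.283 × 10⁻²² = 1.05 × 10⁻¹² m = 1050 fm.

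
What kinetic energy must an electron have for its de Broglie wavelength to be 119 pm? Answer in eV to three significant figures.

KE = 106 eV

p = h/λ = 6.626 × 10⁻³⁴ / 1.190 × 10⁻¹⁰ = 5.568 × 10⁻²⁴ kg·m/s.
KE = p²/(2m) = (5.568 × 10⁻²⁴)² / (2 × 9.109 × 10⁻³¹) = 1.702 × 10⁻¹⁷ J = 106 eV.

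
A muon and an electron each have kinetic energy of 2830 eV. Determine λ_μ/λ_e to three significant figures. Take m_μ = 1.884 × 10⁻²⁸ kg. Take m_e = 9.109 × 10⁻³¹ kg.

λ_μ/λ_e = 0.0695

At fixed KE, p = √(2mKE) so λ = h/p ∝ 1/√m.
λ_μ/λ_e = √(m_e/m_μ) = √(9.109 × 10⁻³¹/1.884 × 10⁻²⁸) = √(4.835 × 10⁻³) = 0.0695.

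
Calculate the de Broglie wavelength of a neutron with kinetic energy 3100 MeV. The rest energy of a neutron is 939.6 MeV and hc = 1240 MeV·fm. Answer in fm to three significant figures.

Total energy E = KE + m₀c² = 3100 + 939.6 = 4039.6 MeV.
(pc)² = E² − (m₀c²)² = (4039.6)² − (939.6)² = 1.544 × 10⁷ MeV², so pc = 3929 MeV.
λ = hc/(pc) = 1240 MeV·fm / 3929 MeV = 0.316 fm.

λ = 0.316 fm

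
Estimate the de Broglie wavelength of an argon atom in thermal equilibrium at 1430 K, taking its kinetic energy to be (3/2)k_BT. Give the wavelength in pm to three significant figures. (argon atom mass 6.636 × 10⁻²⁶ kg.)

λ = 10.6 pm

KE = (3/2)k_BT = 1.5 × 1.381 × 10⁻²³ × 1430 = 2.962 × 10⁻²⁰ J.
p = √(2mKE) = √(2 × 6.636 × 10⁻²⁶ × 2.962 × 10⁻²⁰) = 6.270 × 10⁻²³ kg·m/s.
λ = h/p = 1.06 × 10⁻¹¹ m = 10.6 pm.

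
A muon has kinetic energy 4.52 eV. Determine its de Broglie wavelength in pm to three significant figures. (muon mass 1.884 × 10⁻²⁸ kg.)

KE = 4.52 eV = 7.241 × 10⁻¹⁹ J.
p = √(2mKE) = √(2 × 1.884 × 10⁻²⁸ × 7.241 × 10⁻¹⁹) = 1.652 × 10⁻²³ kg·m/s.
λ = h/p = 6.626 × 10⁻³⁴ / 1.652 × 10⁻²³ = 4.01 × 10⁻¹¹ m = 40.1 pm.

λ = 40.1 pm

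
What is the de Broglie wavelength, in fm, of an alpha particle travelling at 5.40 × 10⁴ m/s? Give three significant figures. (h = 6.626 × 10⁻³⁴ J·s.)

p = mv = 6.645 × 10⁻²⁷ × 5.40 × 10⁴ = 3.588 × 10⁻²² kg·m/s.
λ = h/p = 6.626 × 10⁻³⁴ / 3.588 × 10⁻²² = 1.85 × 10⁻¹² m = 1850 fm.

λ = 1850 fm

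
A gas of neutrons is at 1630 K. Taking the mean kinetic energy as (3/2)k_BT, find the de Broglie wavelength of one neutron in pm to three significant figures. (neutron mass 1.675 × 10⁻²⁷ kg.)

KE = (3/2)k_BT = 1.5 × 1.381 × 10⁻²³ × 1630 = 3.377 × 10⁻²⁰ J.
p = √(2mKE) = √(2 × 1.675 × 10⁻²⁷ × 3.377 × 10⁻²⁰) = 1.064 × 10⁻²³ kg·m/s.
λ = h/p = 6.23 × 10⁻¹¹ m = 62.3 pm.

λ = 62.3 pm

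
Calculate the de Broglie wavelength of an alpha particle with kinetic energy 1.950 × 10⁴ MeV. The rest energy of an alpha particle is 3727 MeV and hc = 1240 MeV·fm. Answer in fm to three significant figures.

Total energy E = KE + m₀c² = 1.950 × 10⁴ + 3727 = 23227 MeV.
(pc)² = E² − (m₀c²)² = (23227)² − (3727)² = 5.256 × 10⁸ MeV², so pc = 2.293 × 10⁴ MeV.
λ = hc/(pc) = 1240 MeV·fm / 2.293 × 10⁴ MeV = 0.0541 fm.

λ = 0.0541 fm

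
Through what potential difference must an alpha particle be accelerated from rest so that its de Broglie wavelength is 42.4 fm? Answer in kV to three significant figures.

p = h/λ = 6.626 × 10⁻³⁴ / 4.240 × 10⁻¹⁴ = 1.563 × 10⁻²⁰ kg·m/s.
KE = p²/(2m) = 1.838 × 10⁻¹⁴ J.
V = KE/2e = 1.838 × 10⁻¹⁴ / (2 × 1.602 × 10⁻¹⁹) = 57.4 kV.

V = 57.4 kV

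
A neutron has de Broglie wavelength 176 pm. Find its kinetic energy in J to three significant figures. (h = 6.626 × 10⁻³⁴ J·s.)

KE = 4.23 × 10⁻²¹ J

p = h/λ = 6.626 × 10⁻³⁴ / 1.760 × 10⁻¹⁰ = 3.765 × 10⁻²⁴ kg·m/s.
KE = p²/(2m) = (3.765 × 10⁻²⁴)² / (2 × 1.675 × 10⁻²⁷) = 4.231 × 10⁻²¹ J = 4.23 × 10⁻²¹ J.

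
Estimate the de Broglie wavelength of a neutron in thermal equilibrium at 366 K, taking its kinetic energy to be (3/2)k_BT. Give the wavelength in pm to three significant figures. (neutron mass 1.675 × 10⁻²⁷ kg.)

λ = 131 pm

KE = (3/2)k_BT = 1.5 × 1.381 × 10⁻²³ × 366 = 7.582 × 10⁻²¹ J.
p = √(2mKE) = √(2 × 1.675 × 10⁻²⁷ × 7.582 × 10⁻²¹) = 5.040 × 10⁻²⁴ kg·m/s.
λ = h/p = 1.31 × 10⁻¹⁰ m = 131 pm.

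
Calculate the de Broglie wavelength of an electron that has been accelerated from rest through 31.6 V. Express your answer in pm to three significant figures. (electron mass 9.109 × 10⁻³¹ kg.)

λ = 218 pm

KE = eV = 1.602 × 10⁻¹⁹ × 31.60 = 5.062 × 10⁻¹⁸ J.
p = √(2mKE) = √(2 × 9.109 × 10⁻³¹ × 5.062 × 10⁻¹⁸) = 3.037 × 10⁻²⁴ kg·m/s.
λ = h/p = 6.626 × 10⁻³⁴ / 3.037 × 10⁻²⁴ = 2.18 × 10⁻¹⁰ m = 218 pm.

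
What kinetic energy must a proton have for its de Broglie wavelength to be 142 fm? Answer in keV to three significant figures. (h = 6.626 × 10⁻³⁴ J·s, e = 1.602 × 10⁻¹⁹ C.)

p = h/λ = 6.626 × 10⁻³⁴ / 1.420 × 10⁻¹³ = 4.666 × 10⁻²¹ kg·m/s.
KE = p²/(2m) = (4.666 × 10⁻²¹)² / (2 × 1.673 × 10⁻²⁷) = 6.507 × 10⁻¹⁵ J = 40.6 keV.

KE = 40.6 keV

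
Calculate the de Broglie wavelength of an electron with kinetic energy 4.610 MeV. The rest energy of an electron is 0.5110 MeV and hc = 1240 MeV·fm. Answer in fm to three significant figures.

Total energy E = KE + m₀c² = 4.610 + 0.5110 = 5.1210 MeV.
(pc)² = E² − (m₀c²)² = (5.1210)² − (0.5110)² = 25.96 MeV², so pc = 5.095 MeV.
λ = hc/(pc) = 1240 MeV·fm / 5.095 MeV = 243 fm.

λ = 243 fm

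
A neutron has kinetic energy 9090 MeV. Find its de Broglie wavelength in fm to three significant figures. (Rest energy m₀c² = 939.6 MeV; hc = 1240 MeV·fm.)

Total energy E = KE + m₀c² = 9090 + 939.6 = 10029.6 MeV.
(pc)² = E² − (m₀c²)² = (10029.6)² − (939.6)² = 9.971 × 10⁷ MeV², so pc = 9985 MeV.
λ = hc/(pc) = 1240 MeV·fm / 9985 MeV = 0.124 fm.

λ = 0.124 fm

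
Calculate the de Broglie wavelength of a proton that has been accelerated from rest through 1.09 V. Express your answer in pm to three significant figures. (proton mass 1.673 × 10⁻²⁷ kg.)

KE = eV = 1.602 × 10⁻¹⁹ × 1.090 = 1.746 × 10⁻¹⁹ J.
p = √(2mKE) = √(2 × 1.673 × 10⁻²⁷ × 1.746 × 10⁻¹⁹) = 2.417 × 10⁻²³ kg·m/s.
λ = h/p = 6.626 × 10⁻³⁴ / 2.417 × 10⁻²³ = 2.74 × 10⁻¹¹ m = 27.4 pm.

λ = 27.4 pm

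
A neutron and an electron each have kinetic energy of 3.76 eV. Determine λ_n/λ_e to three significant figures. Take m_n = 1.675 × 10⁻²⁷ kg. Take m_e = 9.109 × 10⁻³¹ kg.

λ_n/λ_e = 0.0233

At fixed KE, p = √(2mKE) so λ = h/p ∝ 1/√m.
λ_n/λ_e = √(m_e/m_n) = √(9.109 × 10⁻³¹/1.675 × 10⁻²⁷) = √(5.438 × 10⁻⁴) = 0.0233.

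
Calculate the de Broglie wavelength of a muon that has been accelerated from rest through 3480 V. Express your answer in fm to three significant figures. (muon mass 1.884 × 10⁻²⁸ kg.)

KE = eV = 1.602 × 10⁻¹⁹ × 3480 = 5.575 × 10⁻¹⁶ J.
p = √(2mKE) = √(2 × 1.884 × 10⁻²⁸ × 5.575 × 10⁻¹⁶) = 4.583 × 10⁻²² kg·m/s.
λ = h/p = 6.626 × 10⁻³⁴ / 4.583 × 10⁻²² = 1.45 × 10⁻¹² m = 1450 fm.

λ = 1450 fm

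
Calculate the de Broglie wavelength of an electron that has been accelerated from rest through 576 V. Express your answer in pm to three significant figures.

KE = eV = 1.602 × 10⁻¹⁹ × 576.0 = 9.228 × 10⁻¹⁷ J.
p = √(2mKE) = √(2 × 9.109 × 10⁻³¹ × 9.228 × 10⁻¹⁷) = 1.297 × 10⁻²³ kg·m/s.
λ = h/p = 6.626 × 10⁻³⁴ / 1.297 × 10⁻²³ = 5.11 × 10⁻¹¹ m = 51.1 pm.

λ = 51.1 pm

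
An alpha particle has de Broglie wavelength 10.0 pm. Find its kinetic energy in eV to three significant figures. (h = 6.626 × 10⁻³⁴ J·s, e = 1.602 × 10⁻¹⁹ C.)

KE = 2.06 eV

p = h/λ = 6.626 × 10⁻³⁴ / 1.000 × 10⁻¹¹ = 6.626 × 10⁻²³ kg·m/s.
KE = p²/(2m) = (6.626 × 10⁻²³)² / (2 × 6.645 × 10⁻²⁷) = 3.304 × 10⁻¹⁹ J = 2.06 eV.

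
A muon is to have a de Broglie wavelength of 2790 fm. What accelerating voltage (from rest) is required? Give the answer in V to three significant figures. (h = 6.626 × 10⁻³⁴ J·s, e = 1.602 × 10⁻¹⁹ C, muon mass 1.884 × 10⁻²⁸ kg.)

V = 934 V

p = h/λ = 6.626 × 10⁻³⁴ / 2.790 × 10⁻¹² = 2.375 × 10⁻²² kg·m/s.
KE = p²/(2m) = 1.497 × 10⁻¹⁶ J.
V = KE/e = 1.497 × 10⁻¹⁶ / (1.602 × 10⁻¹⁹) = 934 V.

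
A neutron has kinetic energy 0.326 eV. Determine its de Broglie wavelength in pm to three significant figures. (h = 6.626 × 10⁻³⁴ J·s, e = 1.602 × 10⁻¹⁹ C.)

λ = 50.1 pm

KE = 0.326 eV = 5.223 × 10⁻²⁰ J.
p = √(2mKE) = √(2 × 1.675 × 10⁻²⁷ × 5.223 × 10⁻²⁰) = 1.323 × 10⁻²³ kg·m/s.
λ = h/p = 6.626 × 10⁻³⁴ / 1.323 × 10⁻²³ = 5.01 × 10⁻¹¹ m = 50.1 pm.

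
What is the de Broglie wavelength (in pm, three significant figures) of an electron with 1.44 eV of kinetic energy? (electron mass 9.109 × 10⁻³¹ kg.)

λ = 1020 pm

KE = 1.44 eV = 2.307 × 10⁻¹⁹ J.
p = √(2mKE) = √(2 × 9.109 × 10⁻³¹ × 2.307 × 10⁻¹⁹) = 6.483 × 10⁻²⁵ kg·m/s.
λ = h/p = 6.626 × 10⁻³⁴ / 6.483 × 10⁻²⁵ = 1.02 × 10⁻⁹ m = 1020 pm.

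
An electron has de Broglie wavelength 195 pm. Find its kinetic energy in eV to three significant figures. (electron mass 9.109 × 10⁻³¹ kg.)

KE = 39.6 eV

p = h/λ = 6.626 × 10⁻³⁴ / 1.950 × 10⁻¹⁰ = 3.398 × 10⁻²⁴ kg·m/s.
KE = p²/(2m) = (3.398 × 10⁻²⁴)² / (2 × 9.109 × 10⁻³¹) = 6.338 × 10⁻¹⁸ J = 39.6 eV.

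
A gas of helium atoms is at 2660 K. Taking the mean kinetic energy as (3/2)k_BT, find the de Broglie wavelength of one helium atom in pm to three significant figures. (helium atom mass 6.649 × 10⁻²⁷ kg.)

λ = 24.5 pm

KE = (3/2)k_BT = 1.5 × 1.381 × 10⁻²³ × 2660 = 5.510 × 10⁻²⁰ J.
p = √(2mKE) = √(2 × 6.649 × 10⁻²⁷ × 5.510 × 10⁻²⁰) = 2.707 × 10⁻²³ kg·m/s.
λ = h/p = 2.45 × 10⁻¹¹ m = 24.5 pm.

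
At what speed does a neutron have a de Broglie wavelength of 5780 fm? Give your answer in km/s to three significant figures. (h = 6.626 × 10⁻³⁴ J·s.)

v = 68.4 km/s

p = h/λ = 6.626 × 10⁻³⁴ / 5.780 × 10⁻¹² = 1.146 × 10⁻²² kg·m/s.
v = p/m = 1.146 × 10⁻²² / 1.675 × 10⁻²⁷ = 6.84 × 10⁴ m/s = 68.4 km/s.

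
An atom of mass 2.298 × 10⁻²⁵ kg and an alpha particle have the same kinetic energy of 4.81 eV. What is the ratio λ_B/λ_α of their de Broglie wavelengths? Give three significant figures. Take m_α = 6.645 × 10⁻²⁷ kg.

λ_B/λ_α = 0.170

At fixed KE, p = √(2mKE) so λ = h/p ∝ 1/√m.
λ_B/λ_α = √(m_α/m_B) = √(6.645 × 10⁻²⁷/2.298 × 10⁻²⁵) = √(0.02892) = 0.170.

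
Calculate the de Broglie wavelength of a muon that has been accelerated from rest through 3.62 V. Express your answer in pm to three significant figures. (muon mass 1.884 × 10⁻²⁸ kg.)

KE = eV = 1.602 × 10⁻¹⁹ × 3.620 = 5.799 × 10⁻¹⁹ J.
p = √(2mKE) = √(2 × 1.884 × 10⁻²⁸ × 5.799 × 10⁻¹⁹) = 1.478 × 10⁻²³ kg·m/s.
λ = h/p = 6.626 × 10⁻³⁴ / 1.478 × 10⁻²³ = 4.48 × 10⁻¹¹ m = 44.8 pm.

λ = 44.8 pm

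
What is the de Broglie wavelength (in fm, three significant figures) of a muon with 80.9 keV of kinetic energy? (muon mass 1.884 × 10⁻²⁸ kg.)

KE = 80.9 keV = 1.296 × 10⁻¹⁴ J.
p = √(2mKE) = √(2 × 1.884 × 10⁻²⁸ × 1.296 × 10⁻¹⁴) = 2.210 × 10⁻²¹ kg·m/s.
λ = h/p = 6.626 × 10⁻³⁴ / 2.210 × 10⁻²¹ = 3.00 × 10⁻¹³ m = 300 fm.

λ = 300 fm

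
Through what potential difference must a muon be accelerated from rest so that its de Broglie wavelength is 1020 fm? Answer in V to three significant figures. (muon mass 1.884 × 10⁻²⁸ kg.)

p = h/λ = 6.626 × 10⁻³⁴ / 1.020 × 10⁻¹² = 6.496 × 10⁻²² kg·m/s.
KE = p²/(2m) = 1.120 × 10⁻¹⁵ J.
V = KE/e = 1.120 × 10⁻¹⁵ / (1.602 × 10⁻¹⁹) = 6990 V.

V = 6990 V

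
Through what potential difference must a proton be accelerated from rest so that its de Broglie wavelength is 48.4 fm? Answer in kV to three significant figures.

p = h/λ = 6.626 × 10⁻³⁴ / 4.840 × 10⁻¹⁴ = 1.369 × 10⁻²⁰ kg·m/s.
KE = p²/(2m) = 5.601 × 10⁻¹⁴ J.
V = KE/e = 5.601 × 10⁻¹⁴ / (1.602 × 10⁻¹⁹) = 350 kV.

V = 350 kV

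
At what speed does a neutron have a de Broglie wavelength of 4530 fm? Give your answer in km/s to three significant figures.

p = h/λ = 6.626 × 10⁻³⁴ / 4.530 × 10⁻¹² = 1.463 × 10⁻²² kg·m/s.
v = p/m = 1.463 × 10⁻²² / 1.675 × 10⁻²⁷ = 8.73 × 10⁴ m/s = 87.3 km/s.

v = 87.3 km/s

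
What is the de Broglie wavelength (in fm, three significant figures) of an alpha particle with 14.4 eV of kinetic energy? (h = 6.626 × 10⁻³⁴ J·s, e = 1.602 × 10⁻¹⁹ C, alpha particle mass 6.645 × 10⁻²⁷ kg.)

λ = 3780 fm

KE = 14.4 eV = 2.307 × 10⁻¹⁸ J.
p = √(2mKE) = √(2 × 6.645 × 10⁻²⁷ × 2.307 × 10⁻¹⁸) = 1.751 × 10⁻²² kg·m/s.
λ = h/p = 6.626 × 10⁻³⁴ / 1.751 × 10⁻²² = 3.78 × 10⁻¹² m = 3780 fm.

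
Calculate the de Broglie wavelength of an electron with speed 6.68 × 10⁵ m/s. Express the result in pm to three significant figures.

λ = 1090 pm

p = mv = 9.109 × 10⁻³¹ × 6.68 × 10⁵ = 6.085 × 10⁻²⁵ kg·m/s.
λ = h/p = 6.626 × 10⁻³⁴ / 6.085 × 10⁻²⁵ = 1.09 × 10⁻⁹ m = 1090 pm.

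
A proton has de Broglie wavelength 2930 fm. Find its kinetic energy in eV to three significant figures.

p = h/λ = 6.626 × 10⁻³⁴ / 2.930 × 10⁻¹² = 2.261 × 10⁻²² kg·m/s.
KE = p²/(2m) = (2.261 × 10⁻²²)² / (2 × 1.673 × 10⁻²⁷) = 1.528 × 10⁻¹⁷ J = 95.4 eV.

KE = 95.4 eV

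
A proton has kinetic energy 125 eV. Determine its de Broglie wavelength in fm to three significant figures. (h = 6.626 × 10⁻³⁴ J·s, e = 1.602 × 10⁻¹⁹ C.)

KE = 125 eV = 2.003 × 10⁻¹⁷ J.
p = √(2mKE) = √(2 × 1.673 × 10⁻²⁷ × 2.003 × 10⁻¹⁷) = 2.589 × 10⁻²² kg·m/s.
λ = h/p = 6.626 × 10⁻³⁴ / 2.589 × 10⁻²² = 2.56 × 10⁻¹² m = 2560 fm.

λ = 2560 fm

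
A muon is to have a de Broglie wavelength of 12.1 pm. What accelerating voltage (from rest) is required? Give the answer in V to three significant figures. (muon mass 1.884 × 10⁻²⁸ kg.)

p = h/λ = 6.626 × 10⁻³⁴ / 1.210 × 10⁻¹¹ = 5.476 × 10⁻²³ kg·m/s.
KE = p²/(2m) = 7.958 × 10⁻¹⁸ J.
V = KE/e = 7.958 × 10⁻¹⁸ / (1.602 × 10⁻¹⁹) = 49.7 V.

V = 49.7 V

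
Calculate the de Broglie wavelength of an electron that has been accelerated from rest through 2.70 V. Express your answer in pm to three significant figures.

λ = 746 pm

KE = eV = 1.602 × 10⁻¹⁹ × 2.700 = 4.325 × 10⁻¹⁹ J.
p = √(2mKE) = √(2 × 9.109 × 10⁻³¹ × 4.325 × 10⁻¹⁹) = 8.877 × 10⁻²⁵ kg·m/s.
λ = h/p = 6.626 × 10⁻³⁴ / 8.877 × 10⁻²⁵ = 7.46 × 10⁻¹⁰ m = 746 pm.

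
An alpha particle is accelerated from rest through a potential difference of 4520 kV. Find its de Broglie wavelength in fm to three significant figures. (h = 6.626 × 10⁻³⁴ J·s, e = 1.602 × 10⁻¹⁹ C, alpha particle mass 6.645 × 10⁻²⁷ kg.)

λ = 4.78 fm

KE = 2eV = 2 × 1.602 × 10⁻¹⁹ × 4.520 × 10⁶ = 1.448 × 10⁻¹² J.
p = √(2mKE) = √(2 × 6.645 × 10⁻²⁷ × 1.448 × 10⁻¹²) = 1.387 × 10⁻¹⁹ kg·m/s.
λ = h/p = 6.626 × 10⁻³⁴ / 1.387 × 10⁻¹⁹ = 4.78 × 10⁻¹⁵ m = 4.78 fm.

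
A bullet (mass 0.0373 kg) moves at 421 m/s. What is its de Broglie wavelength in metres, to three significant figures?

p = mv = 0.0373 × 421 = 1.570 × 10¹ kg·m/s.
λ = h/p = 6.626 × 10⁻³⁴ / 1.570 × 10¹ = 4.22 × 10⁻³⁵ m.

λ = 4.22 × 10⁻³⁵ m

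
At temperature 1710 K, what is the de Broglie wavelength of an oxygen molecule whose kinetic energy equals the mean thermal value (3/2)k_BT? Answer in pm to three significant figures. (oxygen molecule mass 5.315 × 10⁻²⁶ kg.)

λ = 10.8 pm

KE = (3/2)k_BT = 1.5 × 1.381 × 10⁻²³ × 1710 = 3.542 × 10⁻²⁰ J.
p = √(2mKE) = √(2 × 5.315 × 10⁻²⁶ × 3.542 × 10⁻²⁰) = 6.136 × 10⁻²³ kg·m/s.
λ = h/p = 1.08 × 10⁻¹¹ m = 10.8 pm.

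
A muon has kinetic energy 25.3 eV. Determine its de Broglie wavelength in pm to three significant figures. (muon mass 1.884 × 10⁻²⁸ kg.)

λ = 17.0 pm

KE = 25.3 eV = 4.053 × 10⁻¹⁸ J.
p = √(2mKE) = √(2 × 1.884 × 10⁻²⁸ × 4.053 × 10⁻¹⁸) = 3.908 × 10⁻²³ kg·m/s.
λ = h/p = 6.626 × 10⁻³⁴ / 3.908 × 10⁻²³ = 1.70 × 10⁻¹¹ m = 17.0 pm.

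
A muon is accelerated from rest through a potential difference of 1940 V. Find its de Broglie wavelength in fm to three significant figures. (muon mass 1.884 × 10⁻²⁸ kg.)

KE = eV = 1.602 × 10⁻¹⁹ × 1940 = 3.108 × 10⁻¹⁶ J.
p = √(2mKE) = √(2 × 1.884 × 10⁻²⁸ × 3.108 × 10⁻¹⁶) = 3.422 × 10⁻²² kg·m/s.
λ = h/p = 6.626 × 10⁻³⁴ / 3.422 × 10⁻²² = 1.94 × 10⁻¹² m = 1940 fm.

λ = 1940 fm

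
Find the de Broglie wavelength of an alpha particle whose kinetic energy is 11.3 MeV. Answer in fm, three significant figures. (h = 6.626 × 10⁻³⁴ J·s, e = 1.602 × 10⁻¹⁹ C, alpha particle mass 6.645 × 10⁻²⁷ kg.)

KE = 11.3 MeV = 1.810 × 10⁻¹² J.
p = √(2mKE) = √(2 × 6.645 × 10⁻²⁷ × 1.810 × 10⁻¹²) = 1.551 × 10⁻¹⁹ kg·m/s.
λ = h/p = 6.626 × 10⁻³⁴ / 1.551 × 10⁻¹⁹ = 4.27 × 10⁻¹⁵ m = 4.27 fm.

λ = 4.27 fm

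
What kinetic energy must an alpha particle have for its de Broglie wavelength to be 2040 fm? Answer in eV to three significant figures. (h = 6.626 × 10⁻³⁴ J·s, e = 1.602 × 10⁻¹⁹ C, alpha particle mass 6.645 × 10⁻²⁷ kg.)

p = h/λ = 6.626 × 10⁻³⁴ / 2.040 × 10⁻¹² = 3.248 × 10⁻²² kg·m/s.
KE = p²/(2m) = (3.248 × 10⁻²²)² / (2 × 6.645 × 10⁻²⁷) = 7.938 × 10⁻¹⁸ J = 49.6 eV.

KE = 49.6 eV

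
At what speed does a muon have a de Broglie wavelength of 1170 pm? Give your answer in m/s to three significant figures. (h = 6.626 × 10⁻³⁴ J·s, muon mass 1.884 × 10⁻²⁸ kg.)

v = 3010 m/s

p = h/λ = 6.626 × 10⁻³⁴ / 1.170 × 10⁻⁹ = 5.663 × 10⁻²⁵ kg·m/s.
v = p/m = 5.663 × 10⁻²⁵ / 1.884 × 10⁻²⁸ = 3.01 × 10³ m/s = 3010 m/s.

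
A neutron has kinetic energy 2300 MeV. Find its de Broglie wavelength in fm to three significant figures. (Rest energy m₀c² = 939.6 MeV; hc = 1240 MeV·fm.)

Total energy E = KE + m₀c² = 2300 + 939.6 = 3239.6 MeV.
(pc)² = E² − (m₀c²)² = (3239.6)² − (939.6)² = 9.612 × 10⁶ MeV², so pc = 3100 MeV.
λ = hc/(pc) = 1240 MeV·fm / 3100 MeV = 0.400 fm.

λ = 0.400 fm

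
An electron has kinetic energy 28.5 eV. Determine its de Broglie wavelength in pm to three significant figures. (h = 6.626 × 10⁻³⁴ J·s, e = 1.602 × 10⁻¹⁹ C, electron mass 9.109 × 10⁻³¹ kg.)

KE = 28.5 eV = 4.566 × 10⁻¹⁸ J.
p = √(2mKE) = √(2 × 9.109 × 10⁻³¹ × 4.566 × 10⁻¹⁸) = 2.884 × 10⁻²⁴ kg·m/s.
λ = h/p = 6.626 × 10⁻³⁴ / 2.884 × 10⁻²⁴ = 2.30 × 10⁻¹⁰ m = 230 pm.

λ = 230 pm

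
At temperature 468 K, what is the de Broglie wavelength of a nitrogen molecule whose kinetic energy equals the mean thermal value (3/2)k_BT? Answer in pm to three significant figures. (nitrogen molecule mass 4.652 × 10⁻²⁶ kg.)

KE = (3/2)k_BT = 1.5 × 1.381 × 10⁻²³ × 468 = 9.695 × 10⁻²¹ J.
p = √(2mKE) = √(2 × 4.652 × 10⁻²⁶ × 9.695 × 10⁻²¹) = 3.003 × 10⁻²³ kg·m/s.
λ = h/p = 2.21 × 10⁻¹¹ m = 22.1 pm.

λ = 22.1 pm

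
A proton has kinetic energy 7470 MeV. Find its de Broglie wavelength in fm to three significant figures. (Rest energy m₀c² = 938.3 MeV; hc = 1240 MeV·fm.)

Total energy E = KE + m₀c² = 7470 + 938.3 = 8408.3 MeV.
(pc)² = E² − (m₀c²)² = (8408.3)² − (938.3)² = 6.982 × 10⁷ MeV², so pc = 8356 MeV.
λ = hc/(pc) = 1240 MeV·fm / 8356 MeV = 0.148 fm.

λ = 0.148 fm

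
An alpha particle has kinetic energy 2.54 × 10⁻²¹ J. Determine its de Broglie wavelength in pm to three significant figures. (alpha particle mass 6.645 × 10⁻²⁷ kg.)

p = √(2mKE) = √(2 × 6.645 × 10⁻²⁷ × 2.540 × 10⁻²¹) = 5.810 × 10⁻²⁴ kg·m/s.
λ = h/p = 6.626 × 10⁻³⁴ / 5.810 × 10⁻²⁴ = 1.14 × 10⁻¹⁰ m = 114 pm.

λ = 114 pm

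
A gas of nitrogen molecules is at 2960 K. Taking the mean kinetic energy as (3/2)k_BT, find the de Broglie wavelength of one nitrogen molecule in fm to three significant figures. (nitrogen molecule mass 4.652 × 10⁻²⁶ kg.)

KE = (3/2)k_BT = 1.5 × 1.381 × 10⁻²³ × 2960 = 6.132 × 10⁻²⁰ J.
p = √(2mKE) = √(2 × 4.652 × 10⁻²⁶ × 6.132 × 10⁻²⁰) = 7.553 × 10⁻²³ kg·m/s.
λ = h/p = 8.77 × 10⁻¹² m = 8770 fm.

λ = 8770 fm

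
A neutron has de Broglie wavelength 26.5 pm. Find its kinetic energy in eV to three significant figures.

KE = 1.16 eV

p = h/λ = 6.626 × 10⁻³⁴ / 2.650 × 10⁻¹¹ = 2.500 × 10⁻²³ kg·m/s.
KE = p²/(2m) = (2.500 × 10⁻²³)² / (2 × 1.675 × 10⁻²⁷) = 1.866 × 10⁻¹⁹ J = 1.16 eV.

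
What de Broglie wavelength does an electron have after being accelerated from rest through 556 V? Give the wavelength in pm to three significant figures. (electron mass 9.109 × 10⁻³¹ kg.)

λ = 52.0 pm

KE = eV = 1.602 × 10⁻¹⁹ × 556.0 = 8.907 × 10⁻¹⁷ J.
p = √(2mKE) = √(2 × 9.109 × 10⁻³¹ × 8.907 × 10⁻¹⁷) = 1.274 × 10⁻²³ kg·m/s.
λ = h/p = 6.626 × 10⁻³⁴ / 1.274 × 10⁻²³ = 5.20 × 10⁻¹¹ m = 52.0 pm.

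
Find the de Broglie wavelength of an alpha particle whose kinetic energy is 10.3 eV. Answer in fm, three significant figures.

KE = 10.3 eV = 1.650 × 10⁻¹⁸ J.
p = √(2mKE) = √(2 × 6.645 × 10⁻²⁷ × 1.650 × 10⁻¹⁸) = 1.481 × 10⁻²² kg·m/s.
λ = h/p = 6.626 × 10⁻³⁴ / 1.481 × 10⁻²² = 4.47 × 10⁻¹² m = 4470 fm.

λ = 4470 fm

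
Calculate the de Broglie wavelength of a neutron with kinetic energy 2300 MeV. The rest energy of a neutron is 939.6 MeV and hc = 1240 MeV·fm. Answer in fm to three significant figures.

Total energy E = KE + m₀c² = 2300 + 939.6 = 3239.6 MeV.
(pc)² = E² − (m₀c²)² = (3239.6)² − (939.6)² = 9.612 × 10⁶ MeV², so pc = 3100 MeV.
λ = hc/(pc) = 1240 MeV·fm / 3100 MeV = 0.400 fm.

λ = 0.400 fm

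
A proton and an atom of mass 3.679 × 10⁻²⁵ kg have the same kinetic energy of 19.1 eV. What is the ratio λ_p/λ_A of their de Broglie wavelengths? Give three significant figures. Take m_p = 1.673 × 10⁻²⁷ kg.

λ_p/λ_A = 14.8

At fixed KE, p = √(2mKE) so λ = h/p ∝ 1/√m.
λ_p/λ_A = √(m_A/m_p) = √(3.679 × 10⁻²⁵/1.673 × 10⁻²⁷) = √(219.9) = 14.8.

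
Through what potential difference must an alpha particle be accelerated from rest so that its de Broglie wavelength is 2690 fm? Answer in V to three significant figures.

p = h/λ = 6.626 × 10⁻³⁴ / 2.690 × 10⁻¹² = 2.463 × 10⁻²² kg·m/s.
KE = p²/(2m) = 4.565 × 10⁻¹⁸ J.
V = KE/2e = 4.565 × 10⁻¹⁸ / (2 × 1.602 × 10⁻¹⁹) = 14.2 V.

V = 14.2 V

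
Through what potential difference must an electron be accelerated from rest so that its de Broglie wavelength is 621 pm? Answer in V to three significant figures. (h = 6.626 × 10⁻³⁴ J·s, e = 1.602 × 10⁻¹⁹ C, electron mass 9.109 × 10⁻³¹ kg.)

V = 3.90 V

p = h/λ = 6.626 × 10⁻³⁴ / 6.210 × 10⁻¹⁰ = 1.067 × 10⁻²⁴ kg·m/s.
KE = p²/(2m) = 6.249 × 10⁻¹⁹ J.
V = KE/e = 6.249 × 10⁻¹⁹ / (1.602 × 10⁻¹⁹) = 3.90 V.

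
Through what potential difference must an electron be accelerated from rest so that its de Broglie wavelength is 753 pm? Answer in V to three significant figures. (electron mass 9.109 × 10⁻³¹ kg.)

p = h/λ = 6.626 × 10⁻³⁴ / 7.530 × 10⁻¹⁰ = 8.799 × 10⁻²⁵ kg·m/s.
KE = p²/(2m) = 4.250 × 10⁻¹⁹ J.
V = KE/e = 4.250 × 10⁻¹⁹ / (1.602 × 10⁻¹⁹) = 2.65 V.

V = 2.65 V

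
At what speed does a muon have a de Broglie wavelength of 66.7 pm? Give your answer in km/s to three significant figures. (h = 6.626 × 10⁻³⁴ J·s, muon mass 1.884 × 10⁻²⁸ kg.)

v = 52.7 km/s

p = h/λ = 6.626 × 10⁻³⁴ / 6.670 × 10⁻¹¹ = 9.934 × 10⁻²⁴ kg·m/s.
v = p/m = 9.934 × 10⁻²⁴ / 1.884 × 10⁻²⁸ = 5.27 × 10⁴ m/s = 52.7 km/s.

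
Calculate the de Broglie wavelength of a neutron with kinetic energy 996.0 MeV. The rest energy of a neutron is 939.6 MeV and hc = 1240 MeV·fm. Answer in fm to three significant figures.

Total energy E = KE + m₀c² = 996.0 + 939.6 = 1935.6 MeV.
(pc)² = E² − (m₀c²)² = (1935.6)² − (939.6)² = 2.864 × 10⁶ MeV², so pc = 1692 MeV.
λ = hc/(pc) = 1240 MeV·fm / 1692 MeV = 0.733 fm.

λ = 0.733 fm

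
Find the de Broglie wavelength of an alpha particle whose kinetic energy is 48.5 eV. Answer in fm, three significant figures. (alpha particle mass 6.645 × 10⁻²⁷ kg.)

λ = 2060 fm

KE = 48.5 eV = 7.770 × 10⁻¹⁸ J.
p = √(2mKE) = √(2 × 6.645 × 10⁻²⁷ × 7.770 × 10⁻¹⁸) = 3.213 × 10⁻²² kg·m/s.
λ = h/p = 6.626 × 10⁻³⁴ / 3.213 × 10⁻²² = 2.06 × 10⁻¹² m = 2060 fm.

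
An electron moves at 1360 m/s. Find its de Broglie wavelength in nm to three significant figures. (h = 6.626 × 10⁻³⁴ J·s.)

λ = 535 nm

p = mv = 9.109 × 10⁻³¹ × 1360 = 1.239 × 10⁻²⁷ kg·m/s.
λ = h/p = 6.626 × 10⁻³⁴ / 1.239 × 10⁻²⁷ = 5.35 × 10⁻⁷ m = 535 nm.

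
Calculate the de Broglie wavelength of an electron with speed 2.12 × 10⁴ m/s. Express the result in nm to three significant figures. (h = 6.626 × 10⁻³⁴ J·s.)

p = mv = 9.109 × 10⁻³¹ × 2.12 × 10⁴ = 1.931 × 10⁻²⁶ kg·m/s.
λ = h/p = 6.626 × 10⁻³⁴ / 1.931 × 10⁻²⁶ = 3.43 × 10⁻⁸ m = 34.3 nm.

λ = 34.3 nm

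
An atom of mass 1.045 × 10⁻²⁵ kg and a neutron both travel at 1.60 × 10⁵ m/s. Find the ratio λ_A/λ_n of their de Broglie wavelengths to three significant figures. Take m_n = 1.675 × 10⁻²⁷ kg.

λ_A/λ_n = 0.0160

At fixed v, p = mv so λ = h/(mv) ∝ 1/m.
λ_A/λ_n = m_n/m_A = 1.675 × 10⁻²⁷/1.045 × 10⁻²⁵ = 0.0160.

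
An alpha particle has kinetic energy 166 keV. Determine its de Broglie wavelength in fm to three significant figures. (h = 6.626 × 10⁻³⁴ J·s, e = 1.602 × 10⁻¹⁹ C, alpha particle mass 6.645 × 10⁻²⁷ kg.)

λ = 35.2 fm

KE = 166 keV = 2.659 × 10⁻¹⁴ J.
p = √(2mKE) = √(2 × 6.645 × 10⁻²⁷ × 2.659 × 10⁻¹⁴) = 1.880 × 10⁻²⁰ kg·m/s.
λ = h/p = 6.626 × 10⁻³⁴ / 1.880 × 10⁻²⁰ = 3.52 × 10⁻¹⁴ m = 35.2 fm.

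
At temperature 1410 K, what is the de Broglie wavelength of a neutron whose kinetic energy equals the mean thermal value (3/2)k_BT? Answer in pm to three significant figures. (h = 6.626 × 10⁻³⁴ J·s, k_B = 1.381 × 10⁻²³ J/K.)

KE = (3/2)k_BT = 1.5 × 1.381 × 10⁻²³ × 1410 = 2.921 × 10⁻²⁰ J.
p = √(2mKE) = √(2 × 1.675 × 10⁻²⁷ × 2.921 × 10⁻²⁰) = 9.892 × 10⁻²⁴ kg·m/s.
λ = h/p = 6.70 × 10⁻¹¹ m = 67.0 pm.

λ = 67.0 pm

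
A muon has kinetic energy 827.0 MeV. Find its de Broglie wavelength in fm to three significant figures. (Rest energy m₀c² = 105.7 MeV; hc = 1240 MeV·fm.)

Total energy E = KE + m₀c² = 827.0 + 105.7 = 932.7 MeV.
(pc)² = E² − (m₀c²)² = (932.7)² − (105.7)² = 8.588 × 10⁵ MeV², so pc = 926.7 MeV.
λ = hc/(pc) = 1240 MeV·fm / 926.7 MeV = 1.34 fm.

λ = 1.34 fm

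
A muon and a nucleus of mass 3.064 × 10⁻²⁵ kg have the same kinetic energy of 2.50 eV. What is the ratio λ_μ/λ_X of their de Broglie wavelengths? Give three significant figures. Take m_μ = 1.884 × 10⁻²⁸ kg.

λ_μ/λ_X = 40.3

At fixed KE, p = √(2mKE) so λ = h/p ∝ 1/√m.
λ_μ/λ_X = √(m_X/m_μ) = √(3.064 × 10⁻²⁵/1.884 × 10⁻²⁸) = √(1626) = 40.3.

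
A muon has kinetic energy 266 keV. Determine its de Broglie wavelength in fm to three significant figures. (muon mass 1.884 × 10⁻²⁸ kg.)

λ = 165 fm

KE = 266 keV = 4.261 × 10⁻¹⁴ J.
p = √(2mKE) = √(2 × 1.884 × 10⁻²⁸ × 4.261 × 10⁻¹⁴) = 4.007 × 10⁻²¹ kg·m/s.
λ = h/p = 6.626 × 10⁻³⁴ / 4.007 × 10⁻²¹ = 1.65 × 10⁻¹³ m = 165 fm.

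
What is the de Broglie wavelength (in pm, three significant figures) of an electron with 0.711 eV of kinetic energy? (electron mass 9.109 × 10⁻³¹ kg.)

KE = 0.711 eV = 1.139 × 10⁻¹⁹ J.
p = √(2mKE) = √(2 × 9.109 × 10⁻³¹ × 1.139 × 10⁻¹⁹) = 4.555 × 10⁻²⁵ kg·m/s.
λ = h/p = 6.626 × 10⁻³⁴ / 4.555 × 10⁻²⁵ = 1.45 × 10⁻⁹ m = 1450 pm.

λ = 1450 pm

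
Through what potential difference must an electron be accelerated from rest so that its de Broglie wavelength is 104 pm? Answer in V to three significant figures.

V = 139 V

p = h/λ = 6.626 × 10⁻³⁴ / 1.040 × 10⁻¹⁰ = 6.371 × 10⁻²⁴ kg·m/s.
KE = p²/(2m) = 2.228 × 10⁻¹⁷ J.
V = KE/e = 2.228 × 10⁻¹⁷ / (1.602 × 10⁻¹⁹) = 139 V.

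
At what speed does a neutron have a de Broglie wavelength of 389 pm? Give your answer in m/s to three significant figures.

v = 1020 m/s

p = h/λ = 6.626 × 10⁻³⁴ / 3.890 × 10⁻¹⁰ = 1.703 × 10⁻²⁴ kg·m/s.
v = p/m = 1.703 × 10⁻²⁴ / 1.675 × 10⁻²⁷ = 1.02 × 10³ m/s = 1020 m/s.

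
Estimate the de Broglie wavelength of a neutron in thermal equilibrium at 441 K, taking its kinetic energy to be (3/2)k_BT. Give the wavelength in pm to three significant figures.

λ = 120 pm

KE = (3/2)k_BT = 1.5 × 1.381 × 10⁻²³ × 441 = 9.135 × 10⁻²¹ J.
p = √(2mKE) = √(2 × 1.675 × 10⁻²⁷ × 9.135 × 10⁻²¹) = 5.532 × 10⁻²⁴ kg·m/s.
λ = h/p = 1.20 × 10⁻¹⁰ m = 120 pm.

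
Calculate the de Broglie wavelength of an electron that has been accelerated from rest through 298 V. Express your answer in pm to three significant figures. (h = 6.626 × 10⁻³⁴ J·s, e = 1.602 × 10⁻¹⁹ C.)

KE = eV = 1.602 × 10⁻¹⁹ × 298.0 = 4.774 × 10⁻¹⁷ J.
p = √(2mKE) = √(2 × 9.109 × 10⁻³¹ × 4.774 × 10⁻¹⁷) = 9.326 × 10⁻²⁴ kg·m/s.
λ = h/p = 6.626 × 10⁻³⁴ / 9.326 × 10⁻²⁴ = 7.10 × 10⁻¹¹ m = 71.0 pm.

λ = 71.0 pm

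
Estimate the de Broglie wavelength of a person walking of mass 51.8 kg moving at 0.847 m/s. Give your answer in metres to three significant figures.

λ = 1.51 × 10⁻³⁵ m

p = mv = 51.8 × 0.847 = 4.387 × 10¹ kg·m/s.
λ = h/p = 6.626 × 10⁻³⁴ / 4.387 × 10¹ = 1.51 × 10⁻³⁵ m.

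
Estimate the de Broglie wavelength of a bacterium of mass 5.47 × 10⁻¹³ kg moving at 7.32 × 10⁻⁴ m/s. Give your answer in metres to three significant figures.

p = mv = 5.47 × 10⁻¹³ × 7.32 × 10⁻⁴ = 4.004 × 10⁻¹⁶ kg·m/s.
λ = h/p = 6.626 × 10⁻³⁴ / 4.004 × 10⁻¹⁶ = 1.65 × 10⁻¹⁸ m.

λ = 1.65 × 10⁻¹⁸ m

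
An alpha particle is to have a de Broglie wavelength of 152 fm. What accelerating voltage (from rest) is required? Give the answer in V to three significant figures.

V = 4460 V

p = h/λ = 6.626 × 10⁻³⁴ / 1.520 × 10⁻¹³ = 4.359 × 10⁻²¹ kg·m/s.
KE = p²/(2m) = 1.430 × 10⁻¹⁵ J.
V = KE/2e = 1.430 × 10⁻¹⁵ / (2 × 1.602 × 10⁻¹⁹) = 4460 V.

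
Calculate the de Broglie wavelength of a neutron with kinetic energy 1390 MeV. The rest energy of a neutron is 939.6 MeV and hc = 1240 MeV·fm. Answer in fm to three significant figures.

Total energy E = KE + m₀c² = 1390 + 939.6 = 2329.6 MeV.
(pc)² = E² − (m₀c²)² = (2329.6)² − (939.6)² = 4.544 × 10⁶ MeV², so pc = 2132 MeV.
λ = hc/(pc) = 1240 MeV·fm / 2132 MeV = 0.582 fm.

λ = 0.582 fm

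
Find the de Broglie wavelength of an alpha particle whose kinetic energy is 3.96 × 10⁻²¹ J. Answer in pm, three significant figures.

λ = 91.3 pm

p = √(2mKE) = √(2 × 6.645 × 10⁻²⁷ × 3.960 × 10⁻²¹) = 7.255 × 10⁻²⁴ kg·m/s.
λ = h/p = 6.626 × 10⁻³⁴ / 7.255 × 10⁻²⁴ = 9.13 × 10⁻¹¹ m = 91.3 pm.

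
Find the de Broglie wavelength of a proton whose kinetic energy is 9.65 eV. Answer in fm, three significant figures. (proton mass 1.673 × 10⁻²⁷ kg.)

KE = 9.65 eV = 1.546 × 10⁻¹⁸ J.
p = √(2mKE) = √(2 × 1.673 × 10⁻²⁷ × 1.546 × 10⁻¹⁸) = 7.192 × 10⁻²³ kg·m/s.
λ = h/p = 6.626 × 10⁻³⁴ / 7.192 × 10⁻²³ = 9.21 × 10⁻¹² m = 9210 fm.

λ = 9210 fm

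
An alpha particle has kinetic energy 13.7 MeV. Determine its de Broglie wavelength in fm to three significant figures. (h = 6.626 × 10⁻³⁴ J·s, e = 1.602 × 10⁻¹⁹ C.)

KE = 13.7 MeV = 2.195 × 10⁻¹² J.
p = √(2mKE) = √(2 × 6.645 × 10⁻²⁷ × 2.195 × 10⁻¹²) = 1.708 × 10⁻¹⁹ kg·m/s.
λ = h/p = 6.626 × 10⁻³⁴ / 1.708 × 10⁻¹⁹ = 3.88 × 10⁻¹⁵ m = 3.88 fm.

λ = 3.88 fm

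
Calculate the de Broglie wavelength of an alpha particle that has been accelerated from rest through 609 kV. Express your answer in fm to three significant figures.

KE = 2eV = 2 × 1.602 × 10⁻¹⁹ × 6.090 × 10⁵ = 1.951 × 10⁻¹³ J.
p = √(2mKE) = √(2 × 6.645 × 10⁻²⁷ × 1.951 × 10⁻¹³) = 5.092 × 10⁻²⁰ kg·m/s.
λ = h/p = 6.626 × 10⁻³⁴ / 5.092 × 10⁻²⁰ = 1.30 × 10⁻¹⁴ m = 13.0 fm.

λ = 13.0 fm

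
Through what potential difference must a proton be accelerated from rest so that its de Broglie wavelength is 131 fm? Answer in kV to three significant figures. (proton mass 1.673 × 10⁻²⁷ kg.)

V = 47.7 kV

p = h/λ = 6.626 × 10⁻³⁴ / 1.310 × 10⁻¹³ = 5.058 × 10⁻²¹ kg·m/s.
KE = p²/(2m) = 7.646 × 10⁻¹⁵ J.
V = KE/e = 7.646 × 10⁻¹⁵ / (1.602 × 10⁻¹⁹) = 47.7 kV.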